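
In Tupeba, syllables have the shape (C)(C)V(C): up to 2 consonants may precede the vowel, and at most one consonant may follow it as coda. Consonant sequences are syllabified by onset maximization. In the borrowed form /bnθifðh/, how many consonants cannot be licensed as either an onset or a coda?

Syllabifying with onset maximization leaves /b/, /ð/, /h/ stranded (at most one coda consonant is licensed; onsets may contain at most 2 consonants).

3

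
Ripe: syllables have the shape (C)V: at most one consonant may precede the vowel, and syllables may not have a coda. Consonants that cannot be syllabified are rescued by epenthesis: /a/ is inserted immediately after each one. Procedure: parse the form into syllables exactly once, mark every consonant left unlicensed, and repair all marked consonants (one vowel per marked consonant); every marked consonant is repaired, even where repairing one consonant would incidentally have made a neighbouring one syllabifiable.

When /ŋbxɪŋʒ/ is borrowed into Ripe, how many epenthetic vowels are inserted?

4

The unsyllabifiable consonants are /ŋ/, /b/, /ŋ/, /ʒ/; each receives one epenthetic vowel.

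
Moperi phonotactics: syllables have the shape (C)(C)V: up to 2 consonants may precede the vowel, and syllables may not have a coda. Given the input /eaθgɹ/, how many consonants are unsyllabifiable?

The consonants /θ/, /g/, /ɹ/ cannot be parsed into a legal (C)(C)V syllable (no codas are permitted; onsets may contain at most 2 consonants).

3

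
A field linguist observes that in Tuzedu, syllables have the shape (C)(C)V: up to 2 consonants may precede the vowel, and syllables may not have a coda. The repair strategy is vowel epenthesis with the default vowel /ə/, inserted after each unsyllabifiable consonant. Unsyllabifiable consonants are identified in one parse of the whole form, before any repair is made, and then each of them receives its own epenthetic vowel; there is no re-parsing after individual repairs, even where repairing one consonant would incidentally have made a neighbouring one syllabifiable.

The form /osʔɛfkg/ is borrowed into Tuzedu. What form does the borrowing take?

osʔɛfəkəgə

The consonants /f/, /k/, /g/ cannot be parsed into a legal (C)(C)V syllable (no codas are permitted; onsets may contain at most 2 consonants).
Inserting the epenthetic vowel yields /f/ → /fə/, /k/ → /kə/, /g/ → /gə/.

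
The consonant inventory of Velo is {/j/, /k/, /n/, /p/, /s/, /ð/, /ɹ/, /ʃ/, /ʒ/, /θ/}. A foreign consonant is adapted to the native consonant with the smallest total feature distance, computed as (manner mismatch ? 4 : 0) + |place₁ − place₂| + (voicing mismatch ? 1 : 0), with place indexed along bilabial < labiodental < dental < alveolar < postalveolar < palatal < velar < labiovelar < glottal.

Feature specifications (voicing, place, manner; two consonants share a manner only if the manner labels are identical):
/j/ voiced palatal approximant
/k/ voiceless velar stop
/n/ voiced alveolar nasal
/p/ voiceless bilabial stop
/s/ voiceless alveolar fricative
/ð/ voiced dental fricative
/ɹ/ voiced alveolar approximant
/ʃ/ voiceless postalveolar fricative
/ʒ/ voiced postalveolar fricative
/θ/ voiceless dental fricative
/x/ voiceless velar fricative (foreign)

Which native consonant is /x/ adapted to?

/ʃ/ is closest: same manner (fricative), place distance 2 (velar→postalveolar), same voicing; total 2. Next closest is /s/ at distance 3.

ʃ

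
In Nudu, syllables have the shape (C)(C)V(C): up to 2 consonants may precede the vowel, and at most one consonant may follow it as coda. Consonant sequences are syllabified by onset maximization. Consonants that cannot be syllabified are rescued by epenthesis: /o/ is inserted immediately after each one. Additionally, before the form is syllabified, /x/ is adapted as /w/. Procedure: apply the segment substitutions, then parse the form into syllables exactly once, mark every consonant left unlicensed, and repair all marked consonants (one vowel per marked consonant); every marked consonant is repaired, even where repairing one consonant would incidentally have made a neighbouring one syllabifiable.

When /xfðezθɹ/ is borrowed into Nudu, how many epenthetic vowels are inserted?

After substitution the input is /wfðezθɹ/.
The unsyllabifiable consonants are /w/, /θ/, /ɹ/; each receives one epenthetic vowel.

3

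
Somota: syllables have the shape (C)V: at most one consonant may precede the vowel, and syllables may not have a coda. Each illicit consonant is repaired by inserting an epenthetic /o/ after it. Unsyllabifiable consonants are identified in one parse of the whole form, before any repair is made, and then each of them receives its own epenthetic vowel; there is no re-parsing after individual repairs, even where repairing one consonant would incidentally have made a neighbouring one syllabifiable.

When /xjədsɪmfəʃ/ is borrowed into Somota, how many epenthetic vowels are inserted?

4

The unsyllabifiable consonants are /x/, /d/, /m/, /ʃ/; each receives one epenthetic vowel.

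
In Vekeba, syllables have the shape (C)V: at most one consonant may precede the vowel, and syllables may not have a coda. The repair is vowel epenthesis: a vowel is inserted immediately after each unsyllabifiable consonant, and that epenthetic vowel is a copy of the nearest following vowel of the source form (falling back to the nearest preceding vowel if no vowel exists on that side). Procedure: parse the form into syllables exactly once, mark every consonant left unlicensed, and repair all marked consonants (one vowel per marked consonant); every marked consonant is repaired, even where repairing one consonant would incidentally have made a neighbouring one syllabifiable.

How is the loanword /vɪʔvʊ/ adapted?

Under (C)V, the unsyllabifiable consonants are /ʔ/ (no codas are permitted; onsets are limited to one consonant).
Each unlicensed consonant becomes the onset of a new syllable: /ʔ/ → /ʔʊ/.

vɪʔʊvʊ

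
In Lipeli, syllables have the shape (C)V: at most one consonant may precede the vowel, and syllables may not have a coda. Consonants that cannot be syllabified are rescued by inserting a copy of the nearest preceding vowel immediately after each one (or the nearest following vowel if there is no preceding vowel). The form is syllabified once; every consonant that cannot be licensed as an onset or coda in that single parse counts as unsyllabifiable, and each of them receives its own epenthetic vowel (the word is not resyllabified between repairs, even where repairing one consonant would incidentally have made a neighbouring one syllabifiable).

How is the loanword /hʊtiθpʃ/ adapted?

The consonants /θ/, /p/, /ʃ/ cannot be parsed into a legal (C)V syllable (no codas are permitted; onsets are limited to one consonant).
Inserting the epenthetic vowel yields /θ/ → /θi/, /p/ → /pi/, /ʃ/ → /ʃi/.

hʊtiθipiʃi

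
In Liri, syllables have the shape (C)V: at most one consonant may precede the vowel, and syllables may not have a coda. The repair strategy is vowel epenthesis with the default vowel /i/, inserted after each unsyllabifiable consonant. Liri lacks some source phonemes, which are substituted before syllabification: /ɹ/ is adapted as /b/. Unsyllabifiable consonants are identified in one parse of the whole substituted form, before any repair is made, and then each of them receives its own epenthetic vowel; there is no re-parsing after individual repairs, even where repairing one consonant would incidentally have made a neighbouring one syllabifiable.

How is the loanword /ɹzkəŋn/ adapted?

bizikəŋini

Substitution: /ɹ/ → /b/, giving /bzkəŋn/.
Under (C)V, the unsyllabifiable consonants are /b/, /z/, /ŋ/, /n/ (no codas are permitted; onsets are limited to one consonant).
Epenthesis after each stranded consonant: /b/ → /bi/, /z/ → /zi/, /ŋ/ → /ŋi/, /n/ → /ni/.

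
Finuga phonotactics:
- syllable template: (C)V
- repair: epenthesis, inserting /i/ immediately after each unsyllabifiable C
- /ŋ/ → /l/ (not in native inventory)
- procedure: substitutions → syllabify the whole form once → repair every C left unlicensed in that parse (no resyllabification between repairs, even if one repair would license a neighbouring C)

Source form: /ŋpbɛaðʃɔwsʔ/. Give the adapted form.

lipibɛaðiʃɔwisiʔi

Substitution: /ŋ/ → /l/, giving /lpbɛaðʃɔwsʔ/.
Under (C)V, the unsyllabifiable consonants are /l/, /p/, /ð/, /w/, /s/, /ʔ/ (no codas are permitted; onsets are limited to one consonant).
Inserting the epenthetic vowel yields /l/ → /li/, /p/ → /pi/, /ð/ → /ði/, /w/ → /wi/, /s/ → /si/, /ʔ/ → /ʔi/.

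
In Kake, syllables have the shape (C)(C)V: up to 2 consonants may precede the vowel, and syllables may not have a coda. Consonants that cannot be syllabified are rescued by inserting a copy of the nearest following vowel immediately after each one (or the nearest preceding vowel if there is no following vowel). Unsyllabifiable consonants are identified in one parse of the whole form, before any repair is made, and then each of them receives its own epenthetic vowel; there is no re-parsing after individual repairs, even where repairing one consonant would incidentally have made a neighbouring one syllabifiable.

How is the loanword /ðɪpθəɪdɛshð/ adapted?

ðɪpθəɪdɛsɛhɛðɛ

Under (C)(C)V, the unsyllabifiable consonants are /s/, /h/, /ð/ (no codas are permitted; onsets may contain at most 2 consonants).
Each unlicensed consonant becomes the onset of a new syllable: /s/ → /sɛ/, /h/ → /hɛ/, /ð/ → /ðɛ/.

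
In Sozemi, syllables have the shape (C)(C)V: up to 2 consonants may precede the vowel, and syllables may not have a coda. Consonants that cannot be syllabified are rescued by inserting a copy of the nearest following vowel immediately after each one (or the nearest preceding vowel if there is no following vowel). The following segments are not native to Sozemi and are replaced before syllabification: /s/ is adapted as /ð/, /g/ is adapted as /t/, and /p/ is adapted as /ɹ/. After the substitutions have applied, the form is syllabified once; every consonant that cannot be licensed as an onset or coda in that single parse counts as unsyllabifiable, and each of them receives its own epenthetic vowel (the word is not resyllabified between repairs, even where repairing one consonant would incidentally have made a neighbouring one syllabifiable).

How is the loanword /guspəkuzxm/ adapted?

tuðɹəkuzuxumu

Substitution: /g/ → /t/, /s/ → /ð/, /p/ → /ɹ/, giving /tuðɹəkuzxm/.
Under (C)(C)V, the unsyllabifiable consonants are /z/, /x/, /m/ (no codas are permitted; onsets may contain at most 2 consonants).
Epenthesis after each stranded consonant: /z/ → /zu/, /x/ → /xu/, /m/ → /mu/.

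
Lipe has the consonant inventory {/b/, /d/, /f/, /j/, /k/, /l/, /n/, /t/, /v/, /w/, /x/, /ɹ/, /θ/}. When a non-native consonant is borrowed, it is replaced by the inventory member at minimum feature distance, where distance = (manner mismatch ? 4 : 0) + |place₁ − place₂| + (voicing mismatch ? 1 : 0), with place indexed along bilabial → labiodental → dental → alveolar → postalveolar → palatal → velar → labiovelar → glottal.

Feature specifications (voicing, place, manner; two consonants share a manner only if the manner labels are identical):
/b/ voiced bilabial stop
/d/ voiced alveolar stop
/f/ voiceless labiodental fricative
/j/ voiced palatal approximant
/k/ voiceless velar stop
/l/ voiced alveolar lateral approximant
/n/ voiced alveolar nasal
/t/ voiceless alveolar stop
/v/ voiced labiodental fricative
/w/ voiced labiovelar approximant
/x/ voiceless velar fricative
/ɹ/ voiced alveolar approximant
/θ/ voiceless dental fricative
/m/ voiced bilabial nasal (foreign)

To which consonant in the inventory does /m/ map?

n

/n/ is closest: same manner (nasal), place distance 3 (bilabial→alveolar), same voicing; total 3. Next closest is /b/ at distance 4.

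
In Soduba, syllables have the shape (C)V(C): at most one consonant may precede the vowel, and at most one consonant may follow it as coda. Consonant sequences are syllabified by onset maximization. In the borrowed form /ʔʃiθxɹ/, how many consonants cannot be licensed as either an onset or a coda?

Under (C)V(C), the unsyllabifiable consonants are /ʔ/, /x/, /ɹ/ (at most one coda consonant is licensed; onsets are limited to one consonant).

3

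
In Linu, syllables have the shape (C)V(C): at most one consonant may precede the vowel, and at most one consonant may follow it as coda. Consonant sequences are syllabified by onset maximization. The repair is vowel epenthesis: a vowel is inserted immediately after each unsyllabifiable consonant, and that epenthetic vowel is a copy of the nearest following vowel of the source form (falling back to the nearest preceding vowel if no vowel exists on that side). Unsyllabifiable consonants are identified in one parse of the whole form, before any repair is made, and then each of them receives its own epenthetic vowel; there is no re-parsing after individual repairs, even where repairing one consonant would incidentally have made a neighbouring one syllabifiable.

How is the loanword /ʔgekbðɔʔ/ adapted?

ʔegekbɔðɔʔ

Syllabifying with onset maximization leaves /ʔ/, /b/ stranded (at most one coda consonant is licensed; onsets are limited to one consonant).
Epenthesis after each stranded consonant: /ʔ/ → /ʔe/, /b/ → /bɔ/.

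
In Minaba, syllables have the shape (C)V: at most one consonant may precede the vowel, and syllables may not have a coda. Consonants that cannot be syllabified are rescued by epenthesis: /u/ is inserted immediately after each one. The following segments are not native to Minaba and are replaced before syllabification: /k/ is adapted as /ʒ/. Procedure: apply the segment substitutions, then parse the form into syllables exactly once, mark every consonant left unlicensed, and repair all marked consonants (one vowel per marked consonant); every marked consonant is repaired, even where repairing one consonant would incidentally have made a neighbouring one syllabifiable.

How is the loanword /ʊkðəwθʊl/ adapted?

ʊʒuðəwuθʊlu

Substitution: /k/ → /ʒ/, giving /ʊʒðəwθʊl/.
Syllabifying with onset maximization leaves /ʒ/, /w/, /l/ stranded (no codas are permitted; onsets are limited to one consonant).
Epenthesis after each stranded consonant: /ʒ/ → /ʒu/, /w/ → /wu/, /l/ → /lu/.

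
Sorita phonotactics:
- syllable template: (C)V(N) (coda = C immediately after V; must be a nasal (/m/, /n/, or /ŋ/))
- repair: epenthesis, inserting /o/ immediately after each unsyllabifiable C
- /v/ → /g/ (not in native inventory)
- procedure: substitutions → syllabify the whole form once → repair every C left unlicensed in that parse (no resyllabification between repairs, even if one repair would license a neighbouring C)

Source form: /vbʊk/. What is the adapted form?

gobʊko

Substitution: /v/ → /g/, giving /gbʊk/.
Syllabifying with onset maximization leaves /g/, /k/ stranded (only a nasal (/m/, /n/, or /ŋ/) is licensed in coda position; onsets are limited to one consonant).
Epenthesis after each stranded consonant: /g/ → /go/, /k/ → /ko/.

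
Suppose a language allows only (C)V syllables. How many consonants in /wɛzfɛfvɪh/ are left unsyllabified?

3

Syllabifying with onset maximization leaves /z/, /f/, /h/ stranded (no codas are permitted; onsets are limited to one consonant).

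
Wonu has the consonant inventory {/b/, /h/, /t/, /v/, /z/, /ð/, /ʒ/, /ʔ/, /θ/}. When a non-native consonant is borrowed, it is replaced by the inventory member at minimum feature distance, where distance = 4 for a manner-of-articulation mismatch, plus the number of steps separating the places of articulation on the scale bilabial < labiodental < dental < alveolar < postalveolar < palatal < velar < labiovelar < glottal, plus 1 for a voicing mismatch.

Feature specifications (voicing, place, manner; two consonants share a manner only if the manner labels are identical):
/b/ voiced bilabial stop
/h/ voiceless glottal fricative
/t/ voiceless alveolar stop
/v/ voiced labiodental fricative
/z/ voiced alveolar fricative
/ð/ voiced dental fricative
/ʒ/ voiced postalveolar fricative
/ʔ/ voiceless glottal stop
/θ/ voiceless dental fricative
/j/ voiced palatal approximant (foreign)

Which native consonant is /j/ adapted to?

ʒ

/ʒ/ is closest: manner differs (approximant→fricative, +4), place distance 1 (palatal→postalveolar), same voicing; total 5. Next closest is /z/ at distance 6.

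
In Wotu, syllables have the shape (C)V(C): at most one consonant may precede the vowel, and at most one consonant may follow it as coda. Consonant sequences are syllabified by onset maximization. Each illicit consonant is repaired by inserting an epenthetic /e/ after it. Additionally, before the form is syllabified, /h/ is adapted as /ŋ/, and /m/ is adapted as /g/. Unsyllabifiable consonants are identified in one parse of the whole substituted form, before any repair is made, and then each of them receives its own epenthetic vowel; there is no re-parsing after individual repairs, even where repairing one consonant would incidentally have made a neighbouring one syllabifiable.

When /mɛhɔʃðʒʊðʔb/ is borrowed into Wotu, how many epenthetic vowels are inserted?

After substitution the input is /gɛŋɔʃðʒʊðʔb/.
The unsyllabifiable consonants are /ð/, /ʔ/, /b/; each receives one epenthetic vowel.

3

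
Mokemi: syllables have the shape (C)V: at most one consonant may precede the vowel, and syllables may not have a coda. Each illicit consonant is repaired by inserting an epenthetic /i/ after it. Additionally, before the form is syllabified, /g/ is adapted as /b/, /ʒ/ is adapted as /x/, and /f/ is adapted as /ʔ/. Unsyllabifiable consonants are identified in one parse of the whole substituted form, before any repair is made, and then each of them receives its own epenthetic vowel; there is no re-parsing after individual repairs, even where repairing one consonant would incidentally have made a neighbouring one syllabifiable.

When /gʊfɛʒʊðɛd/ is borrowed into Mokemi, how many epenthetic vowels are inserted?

After substitution the input is /bʊʔɛxʊðɛd/.
The unsyllabifiable consonants are /d/; each receives one epenthetic vowel.

1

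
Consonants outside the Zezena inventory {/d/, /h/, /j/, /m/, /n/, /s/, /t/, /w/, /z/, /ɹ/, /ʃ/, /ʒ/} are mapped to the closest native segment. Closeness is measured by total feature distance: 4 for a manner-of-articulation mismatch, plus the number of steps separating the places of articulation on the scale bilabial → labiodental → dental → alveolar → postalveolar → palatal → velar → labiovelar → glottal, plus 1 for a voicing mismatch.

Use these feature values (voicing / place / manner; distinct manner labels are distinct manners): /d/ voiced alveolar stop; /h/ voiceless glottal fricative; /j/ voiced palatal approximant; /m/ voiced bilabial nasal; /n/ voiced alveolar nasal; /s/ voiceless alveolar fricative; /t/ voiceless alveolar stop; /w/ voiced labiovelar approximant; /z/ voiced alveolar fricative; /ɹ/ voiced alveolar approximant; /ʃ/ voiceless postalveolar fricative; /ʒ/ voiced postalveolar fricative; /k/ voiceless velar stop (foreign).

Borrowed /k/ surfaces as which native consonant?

t

/t/ is closest: same manner (stop), place distance 3 (velar→alveolar), same voicing; total 3. Next closest is /d/ at distance 4.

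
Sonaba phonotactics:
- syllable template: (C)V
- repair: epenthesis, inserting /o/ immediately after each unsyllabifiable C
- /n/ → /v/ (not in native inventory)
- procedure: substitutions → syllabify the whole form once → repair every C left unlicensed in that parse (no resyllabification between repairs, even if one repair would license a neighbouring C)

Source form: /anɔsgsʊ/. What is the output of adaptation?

avɔsogosʊ

Substitution: /n/ → /v/, giving /avɔsgsʊ/.
The consonants /s/, /g/ cannot be parsed into a legal (C)V syllable (no codas are permitted; onsets are limited to one consonant).
Epenthesis after each stranded consonant: /s/ → /so/, /g/ → /go/.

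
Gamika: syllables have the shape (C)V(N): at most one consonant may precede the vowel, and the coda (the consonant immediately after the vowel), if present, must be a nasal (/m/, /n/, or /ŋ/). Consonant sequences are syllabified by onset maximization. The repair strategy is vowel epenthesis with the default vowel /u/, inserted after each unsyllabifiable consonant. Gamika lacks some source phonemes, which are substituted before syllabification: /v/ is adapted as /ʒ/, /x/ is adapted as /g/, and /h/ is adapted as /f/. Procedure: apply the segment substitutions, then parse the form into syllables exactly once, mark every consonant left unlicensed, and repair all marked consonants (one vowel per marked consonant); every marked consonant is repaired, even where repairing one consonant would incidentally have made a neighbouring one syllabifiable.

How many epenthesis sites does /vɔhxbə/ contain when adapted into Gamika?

2

After substitution the input is /ʒɔfgbə/.
The unsyllabifiable consonants are /f/, /g/; each receives one epenthetic vowel.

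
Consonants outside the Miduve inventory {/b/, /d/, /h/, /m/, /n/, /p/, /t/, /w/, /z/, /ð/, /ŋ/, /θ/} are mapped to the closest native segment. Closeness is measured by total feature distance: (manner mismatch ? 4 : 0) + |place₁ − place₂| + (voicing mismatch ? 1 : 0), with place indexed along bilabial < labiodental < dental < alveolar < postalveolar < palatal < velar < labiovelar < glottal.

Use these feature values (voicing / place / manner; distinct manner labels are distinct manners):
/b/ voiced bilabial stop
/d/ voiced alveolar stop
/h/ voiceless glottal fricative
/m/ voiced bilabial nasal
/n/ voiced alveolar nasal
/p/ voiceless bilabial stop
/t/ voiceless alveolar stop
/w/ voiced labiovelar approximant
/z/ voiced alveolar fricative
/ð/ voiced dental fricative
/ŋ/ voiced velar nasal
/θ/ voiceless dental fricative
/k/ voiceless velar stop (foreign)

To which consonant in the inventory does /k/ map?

t

/t/ is closest: same manner (stop), place distance 3 (velar→alveolar), same voicing; total 3. Next closest is /d/ at distance 4.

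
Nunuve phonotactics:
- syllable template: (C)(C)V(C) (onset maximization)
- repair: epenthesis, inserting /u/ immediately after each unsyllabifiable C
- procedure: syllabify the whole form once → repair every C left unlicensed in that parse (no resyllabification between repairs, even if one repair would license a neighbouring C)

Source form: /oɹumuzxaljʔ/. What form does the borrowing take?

oɹumuzxaljuʔu

The consonants /j/, /ʔ/ cannot be parsed into a legal (C)(C)V(C) syllable (at most one coda consonant is licensed; onsets may contain at most 2 consonants).
Each unlicensed consonant becomes the onset of a new syllable: /j/ → /ju/, /ʔ/ → /ʔu/.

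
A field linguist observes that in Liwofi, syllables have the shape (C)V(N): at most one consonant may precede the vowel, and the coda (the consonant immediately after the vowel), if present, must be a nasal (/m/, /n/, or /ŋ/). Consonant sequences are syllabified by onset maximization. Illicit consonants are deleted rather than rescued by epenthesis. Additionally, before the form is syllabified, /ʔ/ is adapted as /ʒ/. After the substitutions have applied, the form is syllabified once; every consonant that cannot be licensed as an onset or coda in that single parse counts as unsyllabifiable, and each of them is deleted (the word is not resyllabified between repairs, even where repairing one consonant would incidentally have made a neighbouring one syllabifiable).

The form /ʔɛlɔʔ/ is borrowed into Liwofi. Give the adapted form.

Substitution: /ʔ/ → /ʒ/, giving /ʒɛlɔʒ/.
Under (C)V(N), the unsyllabifiable consonants are /ʒ/ (only a nasal (/m/, /n/, or /ŋ/) is licensed in coda position; onsets are limited to one consonant).
Deletion applies to /ʒ/.

ʒɛlɔ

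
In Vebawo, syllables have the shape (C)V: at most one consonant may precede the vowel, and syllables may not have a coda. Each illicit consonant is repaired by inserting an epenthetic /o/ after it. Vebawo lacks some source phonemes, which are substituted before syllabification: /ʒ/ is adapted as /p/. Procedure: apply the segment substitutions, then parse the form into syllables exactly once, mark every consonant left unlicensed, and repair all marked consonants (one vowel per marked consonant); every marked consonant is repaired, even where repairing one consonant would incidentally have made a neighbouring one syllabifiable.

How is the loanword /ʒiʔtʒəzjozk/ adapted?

Substitution: /ʒ/ → /p/, giving /piʔtpəzjozk/.
The consonants /ʔ/, /t/, /z/, /z/, /k/ cannot be parsed into a legal (C)V syllable (no codas are permitted; onsets are limited to one consonant).
Epenthesis after each stranded consonant: /ʔ/ → /ʔo/, /t/ → /to/, /z/ → /zo/, /z/ → /zo/, /k/ → /ko/.

piʔotopəzojozoko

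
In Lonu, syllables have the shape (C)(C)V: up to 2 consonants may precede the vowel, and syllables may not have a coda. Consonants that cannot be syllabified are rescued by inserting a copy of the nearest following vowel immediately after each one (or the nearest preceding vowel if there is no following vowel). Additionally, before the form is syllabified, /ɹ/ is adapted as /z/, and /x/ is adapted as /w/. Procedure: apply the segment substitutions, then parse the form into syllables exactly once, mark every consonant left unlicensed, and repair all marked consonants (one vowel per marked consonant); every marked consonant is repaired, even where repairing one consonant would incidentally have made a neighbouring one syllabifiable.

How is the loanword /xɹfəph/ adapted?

wəzfəpəhə

Substitution: /x/ → /w/, /ɹ/ → /z/, giving /wzfəph/.
Under (C)(C)V, the unsyllabifiable consonants are /w/, /p/, /h/ (no codas are permitted; onsets may contain at most 2 consonants).
Each unlicensed consonant becomes the onset of a new syllable: /w/ → /wə/, /p/ → /pə/, /h/ → /hə/.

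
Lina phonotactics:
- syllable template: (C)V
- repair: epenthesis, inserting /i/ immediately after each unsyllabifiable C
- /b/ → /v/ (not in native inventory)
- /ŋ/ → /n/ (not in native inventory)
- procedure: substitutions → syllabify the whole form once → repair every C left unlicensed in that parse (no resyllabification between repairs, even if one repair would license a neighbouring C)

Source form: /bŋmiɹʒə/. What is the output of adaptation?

Substitution: /b/ → /v/, /ŋ/ → /n/, giving /vnmiɹʒə/.
Under (C)V, the unsyllabifiable consonants are /v/, /n/, /ɹ/ (no codas are permitted; onsets are limited to one consonant).
Epenthesis after each stranded consonant: /v/ → /vi/, /n/ → /ni/, /ɹ/ → /ɹi/.

vinimiɹiʒə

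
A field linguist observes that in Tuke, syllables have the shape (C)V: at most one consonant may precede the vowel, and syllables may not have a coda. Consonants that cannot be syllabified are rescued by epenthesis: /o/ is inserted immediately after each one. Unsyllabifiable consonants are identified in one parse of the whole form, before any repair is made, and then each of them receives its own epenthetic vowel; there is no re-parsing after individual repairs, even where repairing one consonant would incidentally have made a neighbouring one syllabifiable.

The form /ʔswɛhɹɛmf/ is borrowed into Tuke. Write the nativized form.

Under (C)V, the unsyllabifiable consonants are /ʔ/, /s/, /h/, /m/, /f/ (no codas are permitted; onsets are limited to one consonant).
Inserting the epenthetic vowel yields /ʔ/ → /ʔo/, /s/ → /so/, /h/ → /ho/, /m/ → /mo/, /f/ → /fo/.

ʔosowɛhoɹɛmofo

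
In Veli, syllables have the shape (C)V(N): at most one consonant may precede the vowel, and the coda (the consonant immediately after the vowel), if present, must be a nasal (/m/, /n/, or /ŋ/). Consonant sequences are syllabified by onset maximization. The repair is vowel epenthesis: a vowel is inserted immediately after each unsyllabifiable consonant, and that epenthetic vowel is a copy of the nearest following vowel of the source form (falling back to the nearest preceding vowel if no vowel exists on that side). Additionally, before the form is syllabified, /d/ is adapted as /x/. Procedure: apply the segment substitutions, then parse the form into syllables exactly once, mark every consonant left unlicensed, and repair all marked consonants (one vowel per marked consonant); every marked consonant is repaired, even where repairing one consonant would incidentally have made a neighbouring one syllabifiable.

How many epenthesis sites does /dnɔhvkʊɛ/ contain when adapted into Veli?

3

After substitution the input is /xnɔhvkʊɛ/.
The unsyllabifiable consonants are /x/, /h/, /v/; each receives one epenthetic vowel.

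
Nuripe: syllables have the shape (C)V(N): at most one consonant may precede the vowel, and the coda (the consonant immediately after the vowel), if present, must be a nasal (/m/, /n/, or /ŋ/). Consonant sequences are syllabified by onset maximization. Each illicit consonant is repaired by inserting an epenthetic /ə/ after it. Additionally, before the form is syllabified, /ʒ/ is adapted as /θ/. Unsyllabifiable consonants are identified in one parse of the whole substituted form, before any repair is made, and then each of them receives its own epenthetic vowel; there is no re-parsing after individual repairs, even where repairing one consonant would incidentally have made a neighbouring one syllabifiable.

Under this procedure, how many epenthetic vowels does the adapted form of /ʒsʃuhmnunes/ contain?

After substitution the input is /θsʃuhmnunes/.
The unsyllabifiable consonants are /θ/, /s/, /h/, /m/, /s/; each receives one epenthetic vowel.

5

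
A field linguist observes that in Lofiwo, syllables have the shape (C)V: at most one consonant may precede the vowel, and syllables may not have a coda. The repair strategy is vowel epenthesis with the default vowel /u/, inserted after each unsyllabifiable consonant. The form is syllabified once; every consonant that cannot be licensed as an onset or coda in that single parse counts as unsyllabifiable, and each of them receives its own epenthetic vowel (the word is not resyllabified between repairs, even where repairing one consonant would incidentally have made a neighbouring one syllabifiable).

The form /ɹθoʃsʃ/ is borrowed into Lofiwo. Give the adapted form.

Under (C)V, the unsyllabifiable consonants are /ɹ/, /ʃ/, /s/, /ʃ/ (no codas are permitted; onsets are limited to one consonant).
Inserting the epenthetic vowel yields /ɹ/ → /ɹu/, /ʃ/ → /ʃu/, /s/ → /su/, /ʃ/ → /ʃu/.

ɹuθoʃusuʃu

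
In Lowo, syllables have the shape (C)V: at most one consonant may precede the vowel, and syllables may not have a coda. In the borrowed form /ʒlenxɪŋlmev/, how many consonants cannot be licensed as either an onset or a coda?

Under (C)V, the unsyllabifiable consonants are /ʒ/, /n/, /ŋ/, /l/, /v/ (no codas are permitted; onsets are limited to one consonant).

5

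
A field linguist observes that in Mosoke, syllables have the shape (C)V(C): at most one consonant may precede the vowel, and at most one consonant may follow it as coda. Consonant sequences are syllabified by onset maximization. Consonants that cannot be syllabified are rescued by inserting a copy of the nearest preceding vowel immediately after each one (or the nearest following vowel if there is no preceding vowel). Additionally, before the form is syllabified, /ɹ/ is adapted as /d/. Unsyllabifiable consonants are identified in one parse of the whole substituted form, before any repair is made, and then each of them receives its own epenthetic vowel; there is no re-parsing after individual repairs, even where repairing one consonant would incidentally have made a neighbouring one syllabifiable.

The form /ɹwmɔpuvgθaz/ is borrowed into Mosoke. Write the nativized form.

dɔwɔmɔpuvguθaz

Substitution: /ɹ/ → /d/, giving /dwmɔpuvgθaz/.
Under (C)V(C), the unsyllabifiable consonants are /d/, /w/, /g/ (at most one coda consonant is licensed; onsets are limited to one consonant).
Inserting the epenthetic vowel yields /d/ → /dɔ/, /w/ → /wɔ/, /g/ → /gu/.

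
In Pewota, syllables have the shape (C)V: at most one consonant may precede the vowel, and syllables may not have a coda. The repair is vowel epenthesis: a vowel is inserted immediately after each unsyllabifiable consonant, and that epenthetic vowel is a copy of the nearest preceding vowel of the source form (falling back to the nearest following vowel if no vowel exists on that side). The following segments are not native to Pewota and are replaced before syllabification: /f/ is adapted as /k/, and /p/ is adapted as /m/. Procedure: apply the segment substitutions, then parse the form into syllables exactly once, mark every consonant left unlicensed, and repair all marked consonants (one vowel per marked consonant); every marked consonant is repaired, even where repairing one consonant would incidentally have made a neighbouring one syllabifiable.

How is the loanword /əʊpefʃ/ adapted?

əʊmekeʃe

Substitution: /p/ → /m/, /f/ → /k/, giving /əʊmekʃ/.
Syllabifying with onset maximization leaves /k/, /ʃ/ stranded (no codas are permitted; onsets are limited to one consonant).
Epenthesis after each stranded consonant: /k/ → /ke/, /ʃ/ → /ʃe/.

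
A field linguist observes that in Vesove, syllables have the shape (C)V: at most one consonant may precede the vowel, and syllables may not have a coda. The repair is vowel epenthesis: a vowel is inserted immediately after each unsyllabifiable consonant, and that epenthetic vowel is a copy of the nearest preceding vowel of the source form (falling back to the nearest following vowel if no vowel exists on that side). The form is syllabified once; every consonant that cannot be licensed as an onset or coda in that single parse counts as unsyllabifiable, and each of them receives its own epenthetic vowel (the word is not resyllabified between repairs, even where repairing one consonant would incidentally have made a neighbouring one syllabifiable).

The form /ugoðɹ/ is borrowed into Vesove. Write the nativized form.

ugoðoɹo

The consonants /ð/, /ɹ/ cannot be parsed into a legal (C)V syllable (no codas are permitted; onsets are limited to one consonant).
Inserting the epenthetic vowel yields /ð/ → /ðo/, /ɹ/ → /ɹo/.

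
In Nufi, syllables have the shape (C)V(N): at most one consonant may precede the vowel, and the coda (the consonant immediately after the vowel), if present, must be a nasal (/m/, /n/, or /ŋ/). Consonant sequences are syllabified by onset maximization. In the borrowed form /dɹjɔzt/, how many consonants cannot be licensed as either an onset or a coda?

Under (C)V(N), the unsyllabifiable consonants are /d/, /ɹ/, /z/, /t/ (only a nasal (/m/, /n/, or /ŋ/) is licensed in coda position; onsets are limited to one consonant).

4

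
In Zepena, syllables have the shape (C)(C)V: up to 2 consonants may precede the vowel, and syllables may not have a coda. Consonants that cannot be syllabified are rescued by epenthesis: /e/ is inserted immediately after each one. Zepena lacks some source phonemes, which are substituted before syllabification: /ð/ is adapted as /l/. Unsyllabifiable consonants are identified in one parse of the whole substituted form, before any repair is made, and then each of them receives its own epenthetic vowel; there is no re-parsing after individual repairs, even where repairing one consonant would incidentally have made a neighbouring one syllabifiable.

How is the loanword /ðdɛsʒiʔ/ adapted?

ldɛsʒiʔe

Substitution: /ð/ → /l/, giving /ldɛsʒiʔ/.
The consonants /ʔ/ cannot be parsed into a legal (C)(C)V syllable (no codas are permitted; onsets may contain at most 2 consonants).
Epenthesis after each stranded consonant: /ʔ/ → /ʔe/.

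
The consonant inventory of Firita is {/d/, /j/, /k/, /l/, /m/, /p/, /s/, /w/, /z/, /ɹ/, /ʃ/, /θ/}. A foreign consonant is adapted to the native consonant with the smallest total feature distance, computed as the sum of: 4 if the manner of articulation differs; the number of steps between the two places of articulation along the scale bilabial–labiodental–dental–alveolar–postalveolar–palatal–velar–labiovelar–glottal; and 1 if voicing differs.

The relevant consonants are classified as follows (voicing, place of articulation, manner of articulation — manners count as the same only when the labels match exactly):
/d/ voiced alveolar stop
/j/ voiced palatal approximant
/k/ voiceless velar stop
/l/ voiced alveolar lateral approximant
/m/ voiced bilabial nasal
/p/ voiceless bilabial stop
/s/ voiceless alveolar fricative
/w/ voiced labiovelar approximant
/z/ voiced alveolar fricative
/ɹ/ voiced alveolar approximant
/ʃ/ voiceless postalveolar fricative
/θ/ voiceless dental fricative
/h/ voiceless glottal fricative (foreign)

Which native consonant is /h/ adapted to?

ʃ

/ʃ/ is closest: same manner (fricative), place distance 4 (glottal→postalveolar), same voicing; total 4. Next closest is /s/ at distance 5.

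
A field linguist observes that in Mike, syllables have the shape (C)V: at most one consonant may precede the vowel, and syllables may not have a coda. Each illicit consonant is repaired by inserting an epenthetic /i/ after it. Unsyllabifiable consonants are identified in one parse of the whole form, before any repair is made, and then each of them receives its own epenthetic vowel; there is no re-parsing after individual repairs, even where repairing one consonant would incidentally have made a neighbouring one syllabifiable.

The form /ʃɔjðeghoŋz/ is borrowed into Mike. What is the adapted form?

ʃɔjiðegihoŋizi

The consonants /j/, /g/, /ŋ/, /z/ cannot be parsed into a legal (C)V syllable (no codas are permitted; onsets are limited to one consonant).
Epenthesis after each stranded consonant: /j/ → /ji/, /g/ → /gi/, /ŋ/ → /ŋi/, /z/ → /zi/.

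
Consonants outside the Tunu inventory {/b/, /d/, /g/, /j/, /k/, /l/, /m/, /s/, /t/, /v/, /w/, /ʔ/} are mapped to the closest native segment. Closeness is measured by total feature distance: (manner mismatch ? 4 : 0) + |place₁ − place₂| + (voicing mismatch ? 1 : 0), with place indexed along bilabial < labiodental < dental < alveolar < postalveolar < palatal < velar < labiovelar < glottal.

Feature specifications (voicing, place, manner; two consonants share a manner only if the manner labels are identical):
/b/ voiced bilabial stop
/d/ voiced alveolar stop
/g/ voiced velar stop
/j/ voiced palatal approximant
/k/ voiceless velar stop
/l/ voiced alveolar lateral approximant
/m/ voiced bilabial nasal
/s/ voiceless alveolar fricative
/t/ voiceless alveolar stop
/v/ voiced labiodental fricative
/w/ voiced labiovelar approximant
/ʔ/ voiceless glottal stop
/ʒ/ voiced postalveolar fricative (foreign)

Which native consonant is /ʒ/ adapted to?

/s/ is closest: same manner (fricative), place distance 1 (postalveolar→alveolar), voicing differs (+1); total 2. Next closest is /v/ at distance 3.

s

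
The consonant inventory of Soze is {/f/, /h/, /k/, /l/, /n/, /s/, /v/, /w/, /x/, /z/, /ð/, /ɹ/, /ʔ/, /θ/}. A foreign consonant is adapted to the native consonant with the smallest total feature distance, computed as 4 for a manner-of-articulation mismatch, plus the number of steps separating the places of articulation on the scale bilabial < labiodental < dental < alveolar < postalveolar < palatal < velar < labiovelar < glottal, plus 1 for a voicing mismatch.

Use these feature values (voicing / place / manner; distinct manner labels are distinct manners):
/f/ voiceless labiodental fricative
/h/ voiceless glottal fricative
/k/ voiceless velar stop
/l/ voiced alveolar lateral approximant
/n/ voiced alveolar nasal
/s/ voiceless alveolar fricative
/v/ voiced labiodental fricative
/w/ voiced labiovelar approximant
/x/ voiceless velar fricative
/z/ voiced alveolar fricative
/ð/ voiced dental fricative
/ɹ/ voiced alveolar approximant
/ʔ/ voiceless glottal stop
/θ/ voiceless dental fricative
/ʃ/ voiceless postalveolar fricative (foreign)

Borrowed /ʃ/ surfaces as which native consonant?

s

/s/ is closest: same manner (fricative), place distance 1 (postalveolar→alveolar), same voicing; total 1. Next closest is /x/ at distance 2.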